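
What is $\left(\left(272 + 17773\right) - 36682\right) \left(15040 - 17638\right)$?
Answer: $48418926$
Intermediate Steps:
$\left(\left(272 + 17773\right) - 36682\right) \left(15040 - 17638\right) = \left(18045 - 36682\right) \left(-2598\right) = \left(-18637\right) \left(-2598\right) = 48418926$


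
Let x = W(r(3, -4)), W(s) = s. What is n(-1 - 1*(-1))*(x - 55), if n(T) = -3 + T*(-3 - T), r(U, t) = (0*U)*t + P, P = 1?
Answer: 162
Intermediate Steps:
r(U, t) = 1 (r(U, t) = (0*U)*t + 1 = 0*t + 1 = 0 + 1 = 1)
x = 1
n(-1 - 1*(-1))*(x - 55) = (-3 - (-1 - 1*(-1))² - 3*(-1 - 1*(-1)))*(1 - 55) = (-3 - (-1 + 1)² - 3*(-1 + 1))*(-54) = (-3 - 1*0² - 3*0)*(-54) = (-3 - 1*0 + 0)*(-54) = (-3 + 0 + 0)*(-54) = -3*(-54) = 162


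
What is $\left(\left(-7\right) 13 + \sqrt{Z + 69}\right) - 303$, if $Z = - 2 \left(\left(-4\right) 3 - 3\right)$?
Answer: $-394 + 3 \sqrt{11} \approx -384.05$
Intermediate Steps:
$Z = 30$ ($Z = - 2 \left(-12 - 3\right) = \left(-2\right) \left(-15\right) = 30$)
$\left(\left(-7\right) 13 + \sqrt{Z + 69}\right) - 303 = \left(\left(-7\right) 13 + \sqrt{30 + 69}\right) - 303 = \left(-91 + \sqrt{99}\right) - 303 = \left(-91 + 3 \sqrt{11}\right) - 303 = -394 + 3 \sqrt{11}$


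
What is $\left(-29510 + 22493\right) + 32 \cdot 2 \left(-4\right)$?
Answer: $-7273$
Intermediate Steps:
$\left(-29510 + 22493\right) + 32 \cdot 2 \left(-4\right) = -7017 + 64 \left(-4\right) = -7017 - 256 = -7273$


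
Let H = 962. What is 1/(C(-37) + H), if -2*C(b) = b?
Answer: 2/1961 ≈ 0.0010199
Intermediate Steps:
C(b) = -b/2
1/(C(-37) + H) = 1/(-1/2*(-37) + 962) = 1/(37/2 + 962) = 1/(1961/2) = 2/1961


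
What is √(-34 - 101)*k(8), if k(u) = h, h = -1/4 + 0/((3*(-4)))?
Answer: -3*I*√15/4 ≈ -2.9047*I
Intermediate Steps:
h = -¼ (h = -1*¼ + 0/(-12) = -¼ + 0*(-1/12) = -¼ + 0 = -¼ ≈ -0.25000)
k(u) = -¼
√(-34 - 101)*k(8) = √(-34 - 101)*(-¼) = √(-135)*(-¼) = (3*I*√15)*(-¼) = -3*I*√15/4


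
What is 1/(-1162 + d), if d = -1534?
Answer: -1/2696 ≈ -0.00037092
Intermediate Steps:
1/(-1162 + d) = 1/(-1162 - 1534) = 1/(-2696) = -1/2696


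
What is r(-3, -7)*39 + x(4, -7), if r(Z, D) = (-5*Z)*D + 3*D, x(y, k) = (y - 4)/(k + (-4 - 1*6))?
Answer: -4914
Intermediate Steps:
x(y, k) = (-4 + y)/(-10 + k) (x(y, k) = (-4 + y)/(k + (-4 - 6)) = (-4 + y)/(k - 10) = (-4 + y)/(-10 + k))
r(Z, D) = 3*D - 5*D*Z (r(Z, D) = -5*D*Z + 3*D = 3*D - 5*D*Z)
r(-3, -7)*39 + x(4, -7) = -7*(3 - 5*(-3))*39 + (-4 + 4)/(-10 - 7) = -7*(3 + 15)*39 + 0/(-17) = -7*18*39 - 1/17*0 = -126*39 + 0 = -4914 + 0 = -4914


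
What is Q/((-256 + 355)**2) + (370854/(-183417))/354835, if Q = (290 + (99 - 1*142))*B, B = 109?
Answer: 584073271380977/212625413494065 ≈ 2.7470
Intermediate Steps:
Q = 26923 (Q = (290 + (99 - 1*142))*109 = (290 + (99 - 142))*109 = (290 - 43)*109 = 247*109 = 26923)
Q/((-256 + 355)**2) + (370854/(-183417))/354835 = 26923/((-256 + 355)**2) + (370854/(-183417))/354835 = 26923/(99**2) + (370854*(-1/183417))*(1/354835) = 26923/9801 - 123618/61139*1/354835 = 26923*(1/9801) - 123618/21694257065 = 26923/9801 - 123618/21694257065 = 584073271380977/212625413494065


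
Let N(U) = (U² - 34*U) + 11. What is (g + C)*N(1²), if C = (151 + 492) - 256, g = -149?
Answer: -5236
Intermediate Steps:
C = 387 (C = 643 - 256 = 387)
N(U) = 11 + U² - 34*U
(g + C)*N(1²) = (-149 + 387)*(11 + (1²)² - 34*1²) = 238*(11 + 1² - 34*1) = 238*(11 + 1 - 34) = 238*(-22) = -5236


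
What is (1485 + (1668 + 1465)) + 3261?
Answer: 7879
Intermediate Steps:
(1485 + (1668 + 1465)) + 3261 = (1485 + 3133) + 3261 = 4618 + 3261 = 7879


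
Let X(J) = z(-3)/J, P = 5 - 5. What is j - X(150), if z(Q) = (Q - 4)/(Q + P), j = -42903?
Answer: -19306357/450 ≈ -42903.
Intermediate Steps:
P = 0
z(Q) = (-4 + Q)/Q (z(Q) = (Q - 4)/(Q + 0) = (-4 + Q)/Q)
X(J) = 7/(3*J) (X(J) = ((-4 - 3)/(-3))/J = (-⅓*(-7))/J = 7/(3*J))
j - X(150) = -42903 - 7/(3*150) = -42903 - 1*7/450 = -42903 - 7/450 = -19306357/450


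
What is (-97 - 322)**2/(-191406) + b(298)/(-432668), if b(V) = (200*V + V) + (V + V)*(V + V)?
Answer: -1022466691/544837179 ≈ -1.8766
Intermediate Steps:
b(V) = 4*V**2 + 201*V (b(V) = 201*V + (2*V)*(2*V) = 201*V + 4*V**2 = 4*V**2 + 201*V)
(-97 - 322)**2/(-191406) + b(298)/(-432668) = (-97 - 322)**2/(-191406) + (298*(201 + 4*298))/(-432668) = (-419)**2*(-1/191406) + (298*(201 + 1192))*(-1/432668) = 175561*(-1/191406) + (298*1393)*(-1/432668) = -175561/191406 + 415114*(-1/432668) = -175561/191406 - 207557/216334 = -1022466691/544837179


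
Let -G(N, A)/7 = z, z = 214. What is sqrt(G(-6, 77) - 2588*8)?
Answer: I*sqrt(22202) ≈ 149.0*I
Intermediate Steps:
G(N, A) = -1498 (G(N, A) = -7*214 = -1498)
sqrt(G(-6, 77) - 2588*8) = sqrt(-1498 - 2588*8) = sqrt(-1498 - 20704) = sqrt(-22202) = I*sqrt(22202)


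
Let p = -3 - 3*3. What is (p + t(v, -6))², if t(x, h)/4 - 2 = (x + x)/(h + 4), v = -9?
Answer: 1024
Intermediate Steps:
p = -12 (p = -3 - 9 = -12)
t(x, h) = 8 + 8*x/(4 + h) (t(x, h) = 8 + 4*((x + x)/(h + 4)) = 8 + 4*((2*x)/(4 + h)) = 8 + 4*(2*x/(4 + h)) = 8 + 8*x/(4 + h))
(p + t(v, -6))² = (-12 + 8*(4 - 6 - 9)/(4 - 6))² = (-12 + 8*(-11)/(-2))² = (-12 + 8*(-½)*(-11))² = (-12 + 44)² = 32² = 1024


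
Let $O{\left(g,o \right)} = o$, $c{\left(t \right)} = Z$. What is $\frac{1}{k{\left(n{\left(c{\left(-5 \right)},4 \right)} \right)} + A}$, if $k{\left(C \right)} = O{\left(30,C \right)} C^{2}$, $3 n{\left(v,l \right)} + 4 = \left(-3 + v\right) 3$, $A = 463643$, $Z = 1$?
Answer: $\frac{27}{12517361} \approx 2.157 \cdot 10^{-6}$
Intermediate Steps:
$c{\left(t \right)} = 1$
$n{\left(v,l \right)} = - \frac{13}{3} + v$ ($n{\left(v,l \right)} = - \frac{4}{3} + \frac{\left(-3 + v\right) 3}{3} = - \frac{4}{3} + \frac{-9 + 3 v}{3} = - \frac{4}{3} + \left(-3 + v\right) = - \frac{13}{3} + v$)
$k{\left(C \right)} = C^{3}$ ($k{\left(C \right)} = C C^{2} = C^{3}$)
$\frac{1}{k{\left(n{\left(c{\left(-5 \right)},4 \right)} \right)} + A} = \frac{1}{\left(- \frac{13}{3} + 1\right)^{3} + 463643} = \frac{1}{\left(- \frac{10}{3}\right)^{3} + 463643} = \frac{1}{- \frac{1000}{27} + 463643} = \frac{1}{\frac{12517361}{27}} = \frac{27}{12517361}$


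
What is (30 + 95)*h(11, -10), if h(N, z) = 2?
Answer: 250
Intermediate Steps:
(30 + 95)*h(11, -10) = (30 + 95)*2 = 125*2 = 250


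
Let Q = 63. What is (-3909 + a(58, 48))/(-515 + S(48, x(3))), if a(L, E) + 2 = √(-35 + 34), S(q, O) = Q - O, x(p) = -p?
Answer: 3911/449 - I/449 ≈ 8.7105 - 0.0022272*I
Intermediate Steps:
S(q, O) = 63 - O
a(L, E) = -2 + I (a(L, E) = -2 + √(-35 + 34) = -2 + √(-1) = -2 + I)
(-3909 + a(58, 48))/(-515 + S(48, x(3))) = (-3909 + (-2 + I))/(-515 + (63 - (-1)*3)) = (-3911 + I)/(-515 + (63 - 1*(-3))) = (-3911 + I)/(-515 + (63 + 3)) = (-3911 + I)/(-515 + 66) = (-3911 + I)/(-449) = (-3911 + I)*(-1/449) = 3911/449 - I/449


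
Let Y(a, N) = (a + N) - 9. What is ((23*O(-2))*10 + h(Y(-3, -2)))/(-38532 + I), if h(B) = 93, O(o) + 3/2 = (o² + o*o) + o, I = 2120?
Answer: -282/9103 ≈ -0.030979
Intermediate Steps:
Y(a, N) = -9 + N + a (Y(a, N) = (N + a) - 9 = -9 + N + a)
O(o) = -3/2 + o + 2*o² (O(o) = -3/2 + ((o² + o*o) + o) = -3/2 + ((o² + o²) + o) = -3/2 + (2*o² + o) = -3/2 + (o + 2*o²) = -3/2 + o + 2*o²)
((23*O(-2))*10 + h(Y(-3, -2)))/(-38532 + I) = ((23*(-3/2 - 2 + 2*(-2)²))*10 + 93)/(-38532 + 2120) = ((23*(-3/2 - 2 + 2*4))*10 + 93)/(-36412) = ((23*(-3/2 - 2 + 8))*10 + 93)*(-1/36412) = ((23*(9/2))*10 + 93)*(-1/36412) = ((207/2)*10 + 93)*(-1/36412) = (1035 + 93)*(-1/36412) = 1128*(-1/36412) = -282/9103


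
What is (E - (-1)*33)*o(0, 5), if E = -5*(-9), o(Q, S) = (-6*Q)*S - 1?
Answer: -78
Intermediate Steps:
o(Q, S) = -1 - 6*Q*S (o(Q, S) = -6*Q*S - 1 = -1 - 6*Q*S)
E = 45
(E - (-1)*33)*o(0, 5) = (45 - (-1)*33)*(-1 - 6*0*5) = (45 - 1*(-33))*(-1 + 0) = (45 + 33)*(-1) = 78*(-1) = -78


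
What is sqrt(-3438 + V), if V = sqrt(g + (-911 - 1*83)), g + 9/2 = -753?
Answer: sqrt(-13752 + 2*I*sqrt(7006))/2 ≈ 0.35687 + 58.636*I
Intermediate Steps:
g = -1515/2 (g = -9/2 - 753 = -1515/2 ≈ -757.50)
V = I*sqrt(7006)/2 (V = sqrt(-1515/2 + (-911 - 1*83)) = sqrt(-1515/2 + (-911 - 83)) = sqrt(-1515/2 - 994) = sqrt(-3503/2) = I*sqrt(7006)/2 ≈ 41.851*I)
sqrt(-3438 + V) = sqrt(-3438 + I*sqrt(7006)/2)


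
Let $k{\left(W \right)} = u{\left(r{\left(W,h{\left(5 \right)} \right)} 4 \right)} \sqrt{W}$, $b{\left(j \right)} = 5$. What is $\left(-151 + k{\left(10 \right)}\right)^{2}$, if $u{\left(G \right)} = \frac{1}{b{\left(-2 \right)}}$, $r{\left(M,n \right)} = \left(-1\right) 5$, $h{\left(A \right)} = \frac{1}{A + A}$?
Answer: $\frac{\left(755 - \sqrt{10}\right)^{2}}{25} \approx 22610.0$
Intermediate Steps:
$h{\left(A \right)} = \frac{1}{2 A}$
$r{\left(M,n \right)} = -5$
$u{\left(G \right)} = \frac{1}{5}$
$k{\left(W \right)} = \frac{\sqrt{W}}{5}$
$\left(-151 + k{\left(10 \right)}\right)^{2} = \left(-151 + \frac{\sqrt{10}}{5}\right)^{2}$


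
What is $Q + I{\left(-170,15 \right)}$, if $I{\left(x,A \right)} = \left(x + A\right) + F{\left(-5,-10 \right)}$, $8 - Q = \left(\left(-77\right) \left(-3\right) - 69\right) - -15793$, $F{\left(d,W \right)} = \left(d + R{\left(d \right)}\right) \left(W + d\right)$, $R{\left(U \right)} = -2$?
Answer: $-15997$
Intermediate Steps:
$F{\left(d,W \right)} = \left(-2 + d\right) \left(W + d\right)$ ($F{\left(d,W \right)} = \left(d - 2\right) \left(W + d\right) = \left(-2 + d\right) \left(W + d\right)$)
$Q = -15947$ ($Q = 8 - \left(\left(\left(-77\right) \left(-3\right) - 69\right) - -15793\right) = 8 - \left(\left(231 - 69\right) + 15793\right) = 8 - \left(162 + 15793\right) = 8 - 15955 = -15947$)
$I{\left(x,A \right)} = 105 + A + x$ ($I{\left(x,A \right)} = \left(x + A\right) - \left(-80 - 25\right) = \left(A + x\right) + \left(25 + 20 + 10 + 50\right) = \left(A + x\right) + 105 = 105 + A + x$)
$Q + I{\left(-170,15 \right)} = -15947 + \left(105 + 15 - 170\right) = -15947 - 50 = -15997$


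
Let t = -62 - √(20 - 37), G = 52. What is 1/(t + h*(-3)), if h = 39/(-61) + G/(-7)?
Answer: -6891353/263566914 + 182329*I*√17/263566914 ≈ -0.026147 + 0.0028523*I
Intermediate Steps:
h = -3445/427 (h = 39/(-61) + 52/(-7) = 39*(-1/61) + 52*(-⅐) = -39/61 - 52/7 = -3445/427 ≈ -8.0679)
t = -62 - I*√17 (t = -62 - √(-17) = -62 - I*√17 ≈ -62.0 - 4.1231*I)
1/(t + h*(-3)) = 1/((-62 - I*√17) - 3445/427*(-3)) = 1/((-62 - I*√17) + 10335/427) = 1/(-16139/427 - I*√17)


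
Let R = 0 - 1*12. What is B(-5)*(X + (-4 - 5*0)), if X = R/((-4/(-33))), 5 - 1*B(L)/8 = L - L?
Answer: -4120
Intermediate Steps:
B(L) = 40 (B(L) = 40 - 8*(L - L) = 40 - 8*0 = 40 + 0 = 40)
R = -12 (R = 0 - 12 = -12)
X = -99 (X = -12/((-4/(-33))) = -12/((-4*(-1/33))) = -12/4/33 = -12*33/4 = -99)
B(-5)*(X + (-4 - 5*0)) = 40*(-99 + (-4 - 5*0)) = 40*(-99 + (-4 + 0)) = 40*(-99 - 4) = 40*(-103) = -4120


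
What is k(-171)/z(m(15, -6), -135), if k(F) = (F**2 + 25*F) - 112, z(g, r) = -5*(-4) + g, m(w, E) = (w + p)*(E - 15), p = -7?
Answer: -12427/74 ≈ -167.93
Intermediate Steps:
m(w, E) = (-15 + E)*(-7 + w) (m(w, E) = (w - 7)*(E - 15) = (-7 + w)*(-15 + E) = (-15 + E)*(-7 + w))
z(g, r) = 20 + g
k(F) = -112 + F**2 + 25*F
k(-171)/z(m(15, -6), -135) = (-112 + (-171)**2 + 25*(-171))/(20 + (105 - 15*15 - 7*(-6) - 6*15)) = (-112 + 29241 - 4275)/(20 + (105 - 225 + 42 - 90)) = 24854/(20 - 168) = 24854/(-148) = 24854*(-1/148) = -12427/74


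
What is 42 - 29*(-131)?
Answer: 3841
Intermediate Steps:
42 - 29*(-131) = 42 + 3799 = 3841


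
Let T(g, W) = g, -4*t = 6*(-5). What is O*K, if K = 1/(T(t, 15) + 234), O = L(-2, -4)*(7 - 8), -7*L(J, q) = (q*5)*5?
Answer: -200/3381 ≈ -0.059154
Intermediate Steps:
t = 15/2 (t = -3*(-5)/2 = -¼*(-30) = 15/2 ≈ 7.5000)
L(J, q) = -25*q/7 (L(J, q) = -q*5*5/7 = -5*q*5/7 = -25*q/7)
O = -100/7 (O = (-25/7*(-4))*(7 - 8) = (100/7)*(-1) = -100/7 ≈ -14.286)
K = 2/483 (K = 1/(15/2 + 234) = 1/(483/2) = 2/483 ≈ 0.0041408)
O*K = -100/7*2/483 = -200/3381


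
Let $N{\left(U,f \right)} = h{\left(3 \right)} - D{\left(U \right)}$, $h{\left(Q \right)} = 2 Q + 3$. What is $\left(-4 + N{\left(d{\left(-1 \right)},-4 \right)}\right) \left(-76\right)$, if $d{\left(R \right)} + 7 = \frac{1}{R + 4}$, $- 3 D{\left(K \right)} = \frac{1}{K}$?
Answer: $- \frac{1881}{5} \approx -376.2$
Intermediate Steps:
$h{\left(Q \right)} = 3 + 2 Q$
$D{\left(K \right)} = - \frac{1}{3 K}$
$d{\left(R \right)} = -7 + \frac{1}{4 + R}$ ($d{\left(R \right)} = -7 + \frac{1}{R + 4} = -7 + \frac{1}{4 + R}$)
$N{\left(U,f \right)} = 9 + \frac{1}{3 U}$ ($N{\left(U,f \right)} = \left(3 + 2 \cdot 3\right) - - \frac{1}{3 U} = \left(3 + 6\right) + \frac{1}{3 U} = 9 + \frac{1}{3 U}$)
$\left(-4 + N{\left(d{\left(-1 \right)},-4 \right)}\right) \left(-76\right) = \left(-4 + \left(9 + \frac{1}{3 \frac{-27 - -7}{4 - 1}}\right)\right) \left(-76\right) = \left(-4 + \left(9 + \frac{1}{3 \frac{-27 + 7}{3}}\right)\right) \left(-76\right) = \left(-4 + \left(9 + \frac{1}{3 \cdot \frac{1}{3} \left(-20\right)}\right)\right) \left(-76\right) = \left(-4 + \left(9 + \frac{1}{3 \left(- \frac{20}{3}\right)}\right)\right) \left(-76\right) = \left(-4 + \left(9 + \frac{1}{3} \left(- \frac{3}{20}\right)\right)\right) \left(-76\right) = \left(-4 + \left(9 - \frac{1}{20}\right)\right) \left(-76\right) = \left(-4 + \frac{179}{20}\right) \left(-76\right) = \frac{99}{20} \left(-76\right) = - \frac{1881}{5}$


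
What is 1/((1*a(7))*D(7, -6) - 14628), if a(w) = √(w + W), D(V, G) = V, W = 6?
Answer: -14628/213977747 - 7*√13/213977747 ≈ -6.8480e-5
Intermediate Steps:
a(w) = √(6 + w) (a(w) = √(w + 6) = √(6 + w))
1/((1*a(7))*D(7, -6) - 14628) = 1/((1*√(6 + 7))*7 - 14628) = 1/((1*√13)*7 - 14628) = 1/(√13*7 - 14628) = 1/(7*√13 - 14628) = 1/(-14628 + 7*√13)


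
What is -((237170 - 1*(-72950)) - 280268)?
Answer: -29852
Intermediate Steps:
-((237170 - 1*(-72950)) - 280268) = -((237170 + 72950) - 280268) = -(310120 - 280268) = -1*29852 = -29852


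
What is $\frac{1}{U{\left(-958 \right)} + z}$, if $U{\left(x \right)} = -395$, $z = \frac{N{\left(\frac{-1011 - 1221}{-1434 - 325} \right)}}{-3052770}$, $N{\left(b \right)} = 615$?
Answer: $- \frac{203518}{80389651} \approx -0.0025316$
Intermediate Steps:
$z = - \frac{41}{203518}$ ($z = \frac{615}{-3052770} = 615 \left(- \frac{1}{3052770}\right) = - \frac{41}{203518} \approx -0.00020146$)
$\frac{1}{U{\left(-958 \right)} + z} = \frac{1}{-395 - \frac{41}{203518}} = \frac{1}{- \frac{80389651}{203518}} = - \frac{203518}{80389651}$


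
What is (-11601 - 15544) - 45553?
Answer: -72698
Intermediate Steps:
(-11601 - 15544) - 45553 = -27145 - 45553 = -72698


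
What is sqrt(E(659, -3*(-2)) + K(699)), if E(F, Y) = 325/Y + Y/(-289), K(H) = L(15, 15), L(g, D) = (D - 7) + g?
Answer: sqrt(802626)/102 ≈ 8.7833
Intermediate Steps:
L(g, D) = -7 + D + g (L(g, D) = (-7 + D) + g = -7 + D + g)
K(H) = 23 (K(H) = -7 + 15 + 15 = 23)
E(F, Y) = 325/Y - Y/289 (E(F, Y) = 325/Y + Y*(-1/289) = 325/Y - Y/289)
sqrt(E(659, -3*(-2)) + K(699)) = sqrt((325/((-3*(-2))) - (-3)*(-2)/289) + 23) = sqrt((325/6 - 1/289*6) + 23) = sqrt((325*(1/6) - 6/289) + 23) = sqrt((325/6 - 6/289) + 23) = sqrt(93889/1734 + 23) = sqrt(133771/1734) = sqrt(802626)/102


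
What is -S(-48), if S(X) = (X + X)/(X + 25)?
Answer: -96/23 ≈ -4.1739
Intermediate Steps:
S(X) = 2*X/(25 + X) (S(X) = (2*X)/(25 + X) = 2*X/(25 + X))
-S(-48) = -2*(-48)/(25 - 48) = -2*(-48)/(-23) = -2*(-48)*(-1)/23 = -1*96/23 = -96/23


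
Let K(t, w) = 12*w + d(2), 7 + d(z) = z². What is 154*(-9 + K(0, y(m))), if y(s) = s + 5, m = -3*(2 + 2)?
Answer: -14784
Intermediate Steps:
m = -12 (m = -3*4 = -12)
d(z) = -7 + z²
y(s) = 5 + s
K(t, w) = -3 + 12*w (K(t, w) = 12*w + (-7 + 2²) = 12*w + (-7 + 4) = 12*w - 3 = -3 + 12*w)
154*(-9 + K(0, y(m))) = 154*(-9 + (-3 + 12*(5 - 12))) = 154*(-9 + (-3 + 12*(-7))) = 154*(-9 + (-3 - 84)) = 154*(-9 - 87) = 154*(-96) = -14784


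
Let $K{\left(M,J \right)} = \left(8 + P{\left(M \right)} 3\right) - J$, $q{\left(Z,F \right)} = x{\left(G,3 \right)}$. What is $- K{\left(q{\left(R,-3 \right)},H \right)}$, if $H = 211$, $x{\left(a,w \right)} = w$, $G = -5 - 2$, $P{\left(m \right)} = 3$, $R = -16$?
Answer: $194$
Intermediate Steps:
$G = -7$ ($G = -5 - 2 = -7$)
$q{\left(Z,F \right)} = 3$
$K{\left(M,J \right)} = 17 - J$ ($K{\left(M,J \right)} = \left(8 + 3 \cdot 3\right) - J = \left(8 + 9\right) - J = 17 - J$)
$- K{\left(q{\left(R,-3 \right)},H \right)} = - (17 - 211) = \left(-1\right) \left(-194\right) = 194$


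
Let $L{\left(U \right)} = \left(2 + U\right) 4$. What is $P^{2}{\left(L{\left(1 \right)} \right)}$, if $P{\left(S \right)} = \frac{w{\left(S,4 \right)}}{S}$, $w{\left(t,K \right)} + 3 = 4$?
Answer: $\frac{1}{144} \approx 0.0069444$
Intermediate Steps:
$w{\left(t,K \right)} = 1$ ($w{\left(t,K \right)} = -3 + 4 = 1$)
$L{\left(U \right)} = 8 + 4 U$
$P{\left(S \right)} = \frac{1}{S}$ ($P{\left(S \right)} = 1 \frac{1}{S} = \frac{1}{S}$)
$P^{2}{\left(L{\left(1 \right)} \right)} = \left(\frac{1}{8 + 4 \cdot 1}\right)^{2} = \left(\frac{1}{8 + 4}\right)^{2} = \left(\frac{1}{12}\right)^{2} = \frac{1}{144}$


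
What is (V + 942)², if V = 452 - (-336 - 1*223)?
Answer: 3814209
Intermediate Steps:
V = 1011 (V = 452 - (-336 - 223) = 452 - 1*(-559) = 452 + 559 = 1011)
(V + 942)² = (1011 + 942)² = 1953² = 3814209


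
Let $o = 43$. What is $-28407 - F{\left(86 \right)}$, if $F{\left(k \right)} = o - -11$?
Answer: $-28461$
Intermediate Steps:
$F{\left(k \right)} = 54$ ($F{\left(k \right)} = 43 - -11 = 43 + 11 = 54$)
$-28407 - F{\left(86 \right)} = -28407 - 54 = -28461$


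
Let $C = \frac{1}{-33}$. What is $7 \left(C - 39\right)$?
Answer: $- \frac{9016}{33} \approx -273.21$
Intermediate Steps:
$C = - \frac{1}{33} \approx -0.030303$
$7 \left(C - 39\right) = 7 \left(- \frac{1}{33} - 39\right) = 7 \left(- \frac{1288}{33}\right) = - \frac{9016}{33}$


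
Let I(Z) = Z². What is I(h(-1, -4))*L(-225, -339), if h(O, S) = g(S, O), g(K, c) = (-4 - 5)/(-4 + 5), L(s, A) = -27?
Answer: -2187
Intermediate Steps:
g(K, c) = -9 (g(K, c) = -9/1 = -9*1 = -9)
h(O, S) = -9
I(h(-1, -4))*L(-225, -339) = (-9)²*(-27) = 81*(-27) = -2187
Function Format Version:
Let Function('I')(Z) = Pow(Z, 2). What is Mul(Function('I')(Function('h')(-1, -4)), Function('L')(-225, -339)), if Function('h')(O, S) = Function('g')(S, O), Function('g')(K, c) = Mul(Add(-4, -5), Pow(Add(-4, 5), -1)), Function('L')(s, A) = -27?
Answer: -2187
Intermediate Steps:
Function('g')(K, c) = -9 (Function('g')(K, c) = Mul(-9, Pow(1, -1)) = Mul(-9, 1) = -9)
Function('h')(O, S) = -9
Mul(Function('I')(Function('h')(-1, -4)), Function('L')(-225, -339)) = Mul(Pow(-9, 2), -27) = Mul(81, -27) = -2187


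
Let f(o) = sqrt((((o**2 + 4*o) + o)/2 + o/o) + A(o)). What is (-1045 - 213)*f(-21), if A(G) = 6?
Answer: -6290*sqrt(7) ≈ -16642.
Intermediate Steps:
f(o) = sqrt(7 + o**2/2 + 5*o/2) (f(o) = sqrt((((o**2 + 4*o) + o)/2 + o/o) + 6) = sqrt(((o**2 + 5*o)*(1/2) + 1) + 6) = sqrt(((o**2/2 + 5*o/2) + 1) + 6) = sqrt((1 + o**2/2 + 5*o/2) + 6) = sqrt(7 + o**2/2 + 5*o/2))
(-1045 - 213)*f(-21) = (-1045 - 213)*(sqrt(28 + 2*(-21)**2 + 10*(-21))/2) = -629*sqrt(28 + 2*441 - 210) = -629*sqrt(28 + 882 - 210) = -629*sqrt(700) = -629*10*sqrt(7) = -6290*sqrt(7)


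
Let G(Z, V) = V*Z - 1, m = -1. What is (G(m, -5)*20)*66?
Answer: 5280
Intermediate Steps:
G(Z, V) = -1 + V*Z
(G(m, -5)*20)*66 = ((-1 - 5*(-1))*20)*66 = ((-1 + 5)*20)*66 = (4*20)*66 = 80*66 = 5280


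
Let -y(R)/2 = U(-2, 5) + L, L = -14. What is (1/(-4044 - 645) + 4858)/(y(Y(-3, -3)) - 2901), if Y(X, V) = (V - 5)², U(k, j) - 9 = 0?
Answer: -22779161/13555899 ≈ -1.6804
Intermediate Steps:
U(k, j) = 9 (U(k, j) = 9 + 0 = 9)
Y(X, V) = (-5 + V)²
y(R) = 10 (y(R) = -2*(9 - 14) = -2*(-5) = 10)
(1/(-4044 - 645) + 4858)/(y(Y(-3, -3)) - 2901) = (1/(-4044 - 645) + 4858)/(10 - 2901) = (1/(-4689) + 4858)/(-2891) = (-1/4689 + 4858)*(-1/2891) = (22779161/4689)*(-1/2891) = -22779161/13555899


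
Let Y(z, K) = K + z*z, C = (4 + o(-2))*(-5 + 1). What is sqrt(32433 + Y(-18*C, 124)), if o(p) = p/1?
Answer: sqrt(53293) ≈ 230.85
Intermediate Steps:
o(p) = p (o(p) = p*1 = p)
C = -8 (C = (4 - 2)*(-5 + 1) = 2*(-4) = -8)
Y(z, K) = K + z**2
sqrt(32433 + Y(-18*C, 124)) = sqrt(32433 + (124 + (-18*(-8))**2)) = sqrt(32433 + (124 + 144**2)) = sqrt(32433 + (124 + 20736)) = sqrt(32433 + 20860) = sqrt(53293)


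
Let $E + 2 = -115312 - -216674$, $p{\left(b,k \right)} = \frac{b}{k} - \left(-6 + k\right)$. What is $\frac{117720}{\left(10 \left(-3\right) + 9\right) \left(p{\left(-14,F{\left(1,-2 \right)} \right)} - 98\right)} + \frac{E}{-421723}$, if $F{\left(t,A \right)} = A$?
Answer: $\frac{198668920}{2952061} \approx 67.298$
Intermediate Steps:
$p{\left(b,k \right)} = 6 - k + \frac{b}{k}$
$E = 101360$ ($E = -2 - -101362 = -2 + \left(-115312 + 216674\right) = -2 + 101362 = 101360$)
$\frac{117720}{\left(10 \left(-3\right) + 9\right) \left(p{\left(-14,F{\left(1,-2 \right)} \right)} - 98\right)} + \frac{E}{-421723} = \frac{117720}{\left(10 \left(-3\right) + 9\right) \left(\left(6 - -2 - \frac{14}{-2}\right) - 98\right)} + \frac{101360}{-421723} = \frac{117720}{\left(-30 + 9\right) \left(\left(6 + 2 - -7\right) - 98\right)} + 101360 \left(- \frac{1}{421723}\right) = \frac{117720}{\left(-21\right) \left(\left(6 + 2 + 7\right) - 98\right)} - \frac{101360}{421723} = \frac{117720}{\left(-21\right) \left(15 - 98\right)} - \frac{101360}{421723} = \frac{117720}{\left(-21\right) \left(-83\right)} - \frac{101360}{421723} = \frac{117720}{1743} - \frac{101360}{421723} = 117720 \cdot \frac{1}{1743} - \frac{101360}{421723} = \frac{39240}{581} - \frac{101360}{421723} = \frac{198668920}{2952061}$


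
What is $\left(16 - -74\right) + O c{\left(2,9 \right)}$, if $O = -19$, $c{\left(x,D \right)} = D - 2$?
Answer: $-43$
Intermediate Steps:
$c{\left(x,D \right)} = -2 + D$ ($c{\left(x,D \right)} = D - 2 = -2 + D$)
$\left(16 - -74\right) + O c{\left(2,9 \right)} = \left(16 - -74\right) - 19 \left(-2 + 9\right) = \left(16 + 74\right) - 133 = 90 - 133 = -43$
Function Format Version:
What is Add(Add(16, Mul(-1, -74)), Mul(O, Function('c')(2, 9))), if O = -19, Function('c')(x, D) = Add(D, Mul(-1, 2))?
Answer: -43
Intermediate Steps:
Function('c')(x, D) = Add(-2, D) (Function('c')(x, D) = Add(D, -2) = Add(-2, D))
Add(Add(16, Mul(-1, -74)), Mul(O, Function('c')(2, 9))) = Add(Add(16, Mul(-1, -74)), Mul(-19, Add(-2, 9))) = Add(Add(16, 74), Mul(-19, 7)) = Add(90, -133) = -43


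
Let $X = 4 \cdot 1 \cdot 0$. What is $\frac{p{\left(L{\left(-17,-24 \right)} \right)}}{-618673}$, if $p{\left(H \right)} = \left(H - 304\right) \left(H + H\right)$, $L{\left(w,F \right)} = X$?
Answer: $0$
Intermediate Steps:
$X = 0$ ($X = 4 \cdot 0 = 0$)
$L{\left(w,F \right)} = 0$
$p{\left(H \right)} = 2 H \left(-304 + H\right)$ ($p{\left(H \right)} = \left(-304 + H\right) 2 H = 2 H \left(-304 + H\right)$)
$\frac{p{\left(L{\left(-17,-24 \right)} \right)}}{-618673} = \frac{2 \cdot 0 \left(-304 + 0\right)}{-618673} = 2 \cdot 0 \left(-304\right) \left(- \frac{1}{618673}\right) = 0 \left(- \frac{1}{618673}\right) = 0$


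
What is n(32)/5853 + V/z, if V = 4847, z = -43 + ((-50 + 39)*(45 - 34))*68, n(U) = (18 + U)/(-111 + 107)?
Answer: -18981919/32273442 ≈ -0.58816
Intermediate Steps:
n(U) = -9/2 - U/4 (n(U) = (18 + U)/(-4) = (18 + U)*(-¼) = -9/2 - U/4)
z = -8271 (z = -43 - 11*11*68 = -43 - 121*68 = -43 - 8228 = -8271)
n(32)/5853 + V/z = (-9/2 - ¼*32)/5853 + 4847/(-8271) = (-9/2 - 8)*(1/5853) + 4847*(-1/8271) = -25/2*1/5853 - 4847/8271 = -25/11706 - 4847/8271 = -18981919/32273442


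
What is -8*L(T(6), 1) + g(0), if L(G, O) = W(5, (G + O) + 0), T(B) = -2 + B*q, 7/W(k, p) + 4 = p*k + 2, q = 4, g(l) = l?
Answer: -56/113 ≈ -0.49558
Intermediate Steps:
W(k, p) = 7/(-2 + k*p) (W(k, p) = 7/(-4 + (p*k + 2)) = 7/(-4 + (k*p + 2)) = 7/(-4 + (2 + k*p)) = 7/(-2 + k*p))
T(B) = -2 + 4*B (T(B) = -2 + B*4 = -2 + 4*B)
L(G, O) = 7/(-2 + 5*G + 5*O) (L(G, O) = 7/(-2 + 5*((G + O) + 0)) = 7/(-2 + 5*(G + O)) = 7/(-2 + (5*G + 5*O)) = 7/(-2 + 5*G + 5*O))
-8*L(T(6), 1) + g(0) = -56/(-2 + 5*(-2 + 4*6) + 5*1) + 0 = -56/(-2 + 5*(-2 + 24) + 5) + 0 = -56/(-2 + 5*22 + 5) + 0 = -56/(-2 + 110 + 5) + 0 = -56/113 + 0 = -56/113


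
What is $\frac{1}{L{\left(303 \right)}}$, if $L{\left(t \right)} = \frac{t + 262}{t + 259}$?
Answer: $\frac{562}{565} \approx 0.99469$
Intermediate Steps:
$L{\left(t \right)} = \frac{262 + t}{259 + t}$
$\frac{1}{L{\left(303 \right)}} = \frac{1}{\frac{1}{259 + 303} \left(262 + 303\right)} = \frac{1}{\frac{1}{562} \cdot 565} = \frac{1}{\frac{565}{562}} = \frac{562}{565}$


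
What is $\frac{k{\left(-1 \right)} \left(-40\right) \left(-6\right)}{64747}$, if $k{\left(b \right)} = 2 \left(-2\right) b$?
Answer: $\frac{960}{64747} \approx 0.014827$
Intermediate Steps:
$k{\left(b \right)} = - 4 b$
$\frac{k{\left(-1 \right)} \left(-40\right) \left(-6\right)}{64747} = \frac{\left(-4\right) \left(-1\right) \left(-40\right) \left(-6\right)}{64747} = 4 \left(-40\right) \left(-6\right) \frac{1}{64747} = \left(-160\right) \left(-6\right) \frac{1}{64747} = 960 \cdot \frac{1}{64747} = \frac{960}{64747}$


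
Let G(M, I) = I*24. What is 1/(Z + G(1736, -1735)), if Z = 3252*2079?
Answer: 1/6719268 ≈ 1.4883e-7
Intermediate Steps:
G(M, I) = 24*I
Z = 6760908
1/(Z + G(1736, -1735)) = 1/(6760908 + 24*(-1735)) = 1/(6760908 - 41640) = 1/6719268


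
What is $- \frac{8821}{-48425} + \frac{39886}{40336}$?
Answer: $\frac{1143641703}{976635400} \approx 1.171$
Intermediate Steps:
$- \frac{8821}{-48425} + \frac{39886}{40336} = \left(-8821\right) \left(- \frac{1}{48425}\right) + 39886 \cdot \frac{1}{40336} = \frac{8821}{48425} + \frac{19943}{20168} = \frac{1143641703}{976635400}$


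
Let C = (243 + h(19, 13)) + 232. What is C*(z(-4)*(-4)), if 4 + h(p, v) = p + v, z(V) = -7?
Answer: 14084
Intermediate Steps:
h(p, v) = -4 + p + v (h(p, v) = -4 + (p + v) = -4 + p + v)
C = 503 (C = (243 + (-4 + 19 + 13)) + 232 = (243 + 28) + 232 = 271 + 232 = 503)
C*(z(-4)*(-4)) = 503*(-7*(-4)) = 503*28 = 14084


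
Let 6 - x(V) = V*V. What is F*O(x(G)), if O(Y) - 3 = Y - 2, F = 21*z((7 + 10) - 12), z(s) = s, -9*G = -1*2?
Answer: 19705/27 ≈ 729.81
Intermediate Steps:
G = 2/9 (G = -(-1)*2/9 = -1/9*(-2) = 2/9 ≈ 0.22222)
x(V) = 6 - V**2 (x(V) = 6 - V*V = 6 - V**2)
F = 105 (F = 21*((7 + 10) - 12) = 21*(17 - 12) = 21*5 = 105)
O(Y) = 1 + Y (O(Y) = 3 + (Y - 2) = 3 + (-2 + Y) = 1 + Y)
F*O(x(G)) = 105*(1 + (6 - (2/9)**2)) = 105*(1 + (6 - 1*4/81)) = 105*(1 + (6 - 4/81)) = 105*(1 + 482/81) = 105*(563/81) = 19705/27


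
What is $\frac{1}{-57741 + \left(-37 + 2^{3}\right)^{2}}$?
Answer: $- \frac{1}{56900} \approx -1.7575 \cdot 10^{-5}$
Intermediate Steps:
$\frac{1}{-57741 + \left(-37 + 2^{3}\right)^{2}} = \frac{1}{-57741 + \left(-37 + 8\right)^{2}} = \frac{1}{-57741 + \left(-29\right)^{2}} = \frac{1}{-57741 + 841} = \frac{1}{-56900} = - \frac{1}{56900}$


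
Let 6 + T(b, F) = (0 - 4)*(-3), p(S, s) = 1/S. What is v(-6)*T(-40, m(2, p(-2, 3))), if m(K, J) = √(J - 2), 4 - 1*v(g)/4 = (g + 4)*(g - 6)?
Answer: -480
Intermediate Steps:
v(g) = 16 - 4*(-6 + g)*(4 + g) (v(g) = 16 - 4*(g + 4)*(g - 6) = 16 - 4*(4 + g)*(-6 + g) = 16 - 4*(-6 + g)*(4 + g))
m(K, J) = √(-2 + J)
T(b, F) = 6 (T(b, F) = -6 + (0 - 4)*(-3) = -6 - 4*(-3) = -6 + 12 = 6)
v(-6)*T(-40, m(2, p(-2, 3))) = (112 - 4*(-6)² + 8*(-6))*6 = (112 - 4*36 - 48)*6 = (112 - 144 - 48)*6 = -80*6 = -480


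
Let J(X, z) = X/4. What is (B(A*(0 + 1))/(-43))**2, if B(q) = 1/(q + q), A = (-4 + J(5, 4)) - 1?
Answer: 4/416025 ≈ 9.6148e-6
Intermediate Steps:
J(X, z) = X/4 (J(X, z) = X*(1/4) = X/4)
A = -15/4 (A = (-4 + (1/4)*5) - 1 = (-4 + 5/4) - 1 = -11/4 - 1 = -15/4 ≈ -3.7500)
B(q) = 1/(2*q)
(B(A*(0 + 1))/(-43))**2 = ((1/(2*((-15*(0 + 1)/4))))/(-43))**2 = ((1/(2*((-15/4*1))))*(-1/43))**2 = ((1/(2*(-15/4)))*(-1/43))**2 = (((1/2)*(-4/15))*(-1/43))**2 = (-2/15*(-1/43))**2 = (2/645)**2 = 4/416025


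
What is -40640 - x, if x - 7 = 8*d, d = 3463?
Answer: -68351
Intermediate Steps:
x = 27711 (x = 7 + 8*3463 = 7 + 27704 = 27711)
-40640 - x = -40640 - 1*27711 = -40640 - 27711 = -68351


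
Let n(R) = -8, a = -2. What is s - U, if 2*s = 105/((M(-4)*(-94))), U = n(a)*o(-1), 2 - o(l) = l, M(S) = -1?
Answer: 4617/188 ≈ 24.559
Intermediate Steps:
o(l) = 2 - l
U = -24 (U = -8*(2 - 1*(-1)) = -8*(2 + 1) = -8*3 = -24)
s = 105/188 (s = (105/((-1*(-94))))/2 = (105/94)/2 = (105*(1/94))/2 = (½)*(105/94) = 105/188 ≈ 0.55851)
s - U = 105/188 - 1*(-24) = 105/188 + 24 = 4617/188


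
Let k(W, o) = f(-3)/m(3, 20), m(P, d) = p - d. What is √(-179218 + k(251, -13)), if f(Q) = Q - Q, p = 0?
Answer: I*√179218 ≈ 423.34*I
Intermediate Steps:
f(Q) = 0
m(P, d) = -d (m(P, d) = 0 - d = -d)
k(W, o) = 0 (k(W, o) = 0/((-1*20)) = 0/(-20) = 0*(-1/20) = 0)
√(-179218 + k(251, -13)) = √(-179218 + 0) = √(-179218) = I*√179218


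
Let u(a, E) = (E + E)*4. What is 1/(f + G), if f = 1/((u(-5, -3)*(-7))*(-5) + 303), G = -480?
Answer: -537/257761 ≈ -0.0020833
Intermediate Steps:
u(a, E) = 8*E (u(a, E) = (2*E)*4 = 8*E)
f = -1/537 (f = 1/(((8*(-3))*(-7))*(-5) + 303) = 1/(-24*(-7)*(-5) + 303) = 1/(168*(-5) + 303) = 1/(-840 + 303) = 1/(-537) = -1/537 ≈ -0.0018622)
1/(f + G) = 1/(-1/537 - 480) = 1/(-257761/537) = -537/257761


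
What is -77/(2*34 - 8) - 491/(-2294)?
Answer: -73589/68820 ≈ -1.0693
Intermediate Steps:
-77/(2*34 - 8) - 491/(-2294) = -77/(68 - 8) - 491*(-1/2294) = -77/60 + 491/2294 = -73589/68820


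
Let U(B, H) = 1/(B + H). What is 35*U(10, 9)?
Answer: 35/19 ≈ 1.8421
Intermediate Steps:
35*U(10, 9) = 35/(10 + 9) = 35/19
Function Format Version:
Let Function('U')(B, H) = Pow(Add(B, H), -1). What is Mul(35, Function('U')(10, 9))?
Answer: Rational(35, 19) ≈ 1.8421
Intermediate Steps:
Mul(35, Function('U')(10, 9)) = Mul(35, Pow(Add(10, 9), -1)) = Mul(35, Pow(19, -1)) = Mul(35, Rational(1, 19)) = Rational(35, 19)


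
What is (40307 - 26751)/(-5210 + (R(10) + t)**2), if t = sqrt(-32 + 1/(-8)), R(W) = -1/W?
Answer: 2711200*I/(-1048423*I + 10*sqrt(514)) ≈ -2.586 + 0.0005592*I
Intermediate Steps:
t = I*sqrt(514)/4 (t = sqrt(-32 - 1/8) = sqrt(-257/8) = I*sqrt(514)/4 ≈ 5.6679*I)
(40307 - 26751)/(-5210 + (R(10) + t)**2) = (40307 - 26751)/(-5210 + (-1/10 + I*sqrt(514)/4)**2) = 13556/(-5210 + (-1*1/10 + I*sqrt(514)/4)**2) = 13556/(-5210 + (-1/10 + I*sqrt(514)/4)**2)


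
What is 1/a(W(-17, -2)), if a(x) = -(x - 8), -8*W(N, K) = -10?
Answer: 4/27 ≈ 0.14815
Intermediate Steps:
W(N, K) = 5/4 (W(N, K) = -⅛*(-10) = 5/4)
a(x) = 8 - x (a(x) = -(-8 + x) = 8 - x)
1/a(W(-17, -2)) = 1/(8 - 1*5/4) = 1/(8 - 5/4) = 1/(27/4) = 4/27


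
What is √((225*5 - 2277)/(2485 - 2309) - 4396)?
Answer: 2*I*√133177/11 ≈ 66.352*I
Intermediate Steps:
√((225*5 - 2277)/(2485 - 2309) - 4396) = √((1125 - 2277)/176 - 4396) = √(-1152*1/176 - 4396) = √(-72/11 - 4396) = √(-48428/11) = 2*I*√133177/11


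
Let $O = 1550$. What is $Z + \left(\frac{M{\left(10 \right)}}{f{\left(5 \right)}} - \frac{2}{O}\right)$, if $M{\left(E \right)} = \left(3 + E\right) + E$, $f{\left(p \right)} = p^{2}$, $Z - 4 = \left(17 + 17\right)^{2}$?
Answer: $\frac{899712}{775} \approx 1160.9$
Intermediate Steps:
$Z = 1160$ ($Z = 4 + \left(17 + 17\right)^{2} = 4 + 34^{2} = 4 + 1156 = 1160$)
$M{\left(E \right)} = 3 + 2 E$
$Z + \left(\frac{M{\left(10 \right)}}{f{\left(5 \right)}} - \frac{2}{O}\right) = 1160 - \left(\frac{1}{775} - \frac{3 + 2 \cdot 10}{5^{2}}\right) = 1160 - \left(\frac{1}{775} - \frac{3 + 20}{25}\right) = 1160 + \left(23 \cdot \frac{1}{25} - \frac{1}{775}\right) = 1160 + \left(\frac{23}{25} - \frac{1}{775}\right) = 1160 + \frac{712}{775} = \frac{899712}{775}$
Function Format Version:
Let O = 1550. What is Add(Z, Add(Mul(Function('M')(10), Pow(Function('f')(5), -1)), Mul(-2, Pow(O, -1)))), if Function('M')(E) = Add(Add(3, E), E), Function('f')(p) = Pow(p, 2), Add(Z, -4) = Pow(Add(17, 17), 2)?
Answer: Rational(899712, 775) ≈ 1160.9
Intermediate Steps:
Z = 1160 (Z = Add(4, Pow(Add(17, 17), 2)) = Add(4, Pow(34, 2)) = Add(4, 1156) = 1160)
Function('M')(E) = Add(3, Mul(2, E))
Add(Z, Add(Mul(Function('M')(10), Pow(Function('f')(5), -1)), Mul(-2, Pow(O, -1)))) = Add(1160, Add(Mul(Add(3, Mul(2, 10)), Pow(Pow(5, 2), -1)), Mul(-2, Pow(1550, -1)))) = Add(1160, Add(Mul(Add(3, 20), Pow(25, -1)), Mul(-2, Rational(1, 1550)))) = Add(1160, Add(Mul(23, Rational(1, 25)), Rational(-1, 775))) = Add(1160, Add(Rational(23, 25), Rational(-1, 775))) = Add(1160, Rational(712, 775)) = Rational(899712, 775)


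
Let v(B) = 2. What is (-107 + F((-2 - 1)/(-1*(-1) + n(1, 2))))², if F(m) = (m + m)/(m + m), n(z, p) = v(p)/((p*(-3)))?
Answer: 11236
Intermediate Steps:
n(z, p) = -2/(3*p) (n(z, p) = 2/((p*(-3))) = 2/((-3*p)) = 2*(-1/(3*p)) = -2/(3*p))
F(m) = 1 (F(m) = (2*m)/((2*m)) = (2*m)*(1/(2*m)) = 1)
(-107 + F((-2 - 1)/(-1*(-1) + n(1, 2))))² = (-107 + 1)² = (-106)² = 11236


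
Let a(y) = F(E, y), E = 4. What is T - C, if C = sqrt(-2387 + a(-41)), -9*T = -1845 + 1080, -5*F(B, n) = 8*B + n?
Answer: 85 - I*sqrt(59630)/5 ≈ 85.0 - 48.839*I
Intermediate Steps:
F(B, n) = -8*B/5 - n/5 (F(B, n) = -(8*B + n)/5 = -(n + 8*B)/5 = -8*B/5 - n/5)
a(y) = -32/5 - y/5 (a(y) = -8/5*4 - y/5 = -32/5 - y/5)
T = 85 (T = -(-1845 + 1080)/9 = -1/9*(-765) = 85)
C = I*sqrt(59630)/5 (C = sqrt(-2387 + (-32/5 - 1/5*(-41))) = sqrt(-2387 + (-32/5 + 41/5)) = sqrt(-2387 + 9/5) = sqrt(-11926/5) = I*sqrt(59630)/5 ≈ 48.839*I)
T - C = 85 - I*sqrt(59630)/5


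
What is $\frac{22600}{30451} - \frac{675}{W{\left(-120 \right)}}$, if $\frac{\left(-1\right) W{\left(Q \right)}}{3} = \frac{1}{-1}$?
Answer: $- \frac{6828875}{30451} \approx -224.26$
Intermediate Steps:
$W{\left(Q \right)} = 3$ ($W{\left(Q \right)} = - \frac{3}{-1} = \left(-3\right) \left(-1\right) = 3$)
$\frac{22600}{30451} - \frac{675}{W{\left(-120 \right)}} = \frac{22600}{30451} - \frac{675}{3} = 22600 \cdot \frac{1}{30451} - 225 = \frac{22600}{30451} - 225 = - \frac{6828875}{30451}$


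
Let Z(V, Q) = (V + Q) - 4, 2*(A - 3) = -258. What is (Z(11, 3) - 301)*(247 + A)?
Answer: -35211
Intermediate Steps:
A = -126 (A = 3 + (1/2)*(-258) = 3 - 129 = -126)
Z(V, Q) = -4 + Q + V (Z(V, Q) = (Q + V) - 4 = -4 + Q + V)
(Z(11, 3) - 301)*(247 + A) = ((-4 + 3 + 11) - 301)*(247 - 126) = (10 - 301)*121 = -291*121 = -35211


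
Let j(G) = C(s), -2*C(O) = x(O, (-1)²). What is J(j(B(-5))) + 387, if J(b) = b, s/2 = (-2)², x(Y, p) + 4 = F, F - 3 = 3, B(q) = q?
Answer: 386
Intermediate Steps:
F = 6 (F = 3 + 3 = 6)
x(Y, p) = 2 (x(Y, p) = -4 + 6 = 2)
s = 8 (s = 2*(-2)² = 2*4 = 8)
C(O) = -1 (C(O) = -½*2 = -1)
j(G) = -1
J(j(B(-5))) + 387 = -1 + 387 = 386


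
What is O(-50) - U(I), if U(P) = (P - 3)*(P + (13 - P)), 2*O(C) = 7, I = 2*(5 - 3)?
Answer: -19/2 ≈ -9.5000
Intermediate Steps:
I = 4 (I = 2*2 = 4)
O(C) = 7/2 (O(C) = (½)*7 = 7/2)
U(P) = -39 + 13*P (U(P) = (-3 + P)*13 = -39 + 13*P)
O(-50) - U(I) = 7/2 - (-39 + 13*4) = 7/2 - (-39 + 52) = 7/2 - 1*13 = 7/2 - 13 = -19/2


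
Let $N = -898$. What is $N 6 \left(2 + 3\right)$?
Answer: $-26940$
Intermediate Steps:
$N 6 \left(2 + 3\right) = - 898 \cdot 6 \left(2 + 3\right) = - 898 \cdot 6 \cdot 5 = \left(-898\right) 30 = -26940$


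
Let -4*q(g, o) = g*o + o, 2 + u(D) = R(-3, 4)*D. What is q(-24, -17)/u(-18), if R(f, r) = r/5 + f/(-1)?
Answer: 1955/1408 ≈ 1.3885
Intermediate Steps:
R(f, r) = -f + r/5 (R(f, r) = r*(1/5) + f*(-1) = r/5 - f = -f + r/5)
u(D) = -2 + 19*D/5 (u(D) = -2 + (-1*(-3) + (1/5)*4)*D = -2 + (3 + 4/5)*D = -2 + 19*D/5)
q(g, o) = -o/4 - g*o/4 (q(g, o) = -(g*o + o)/4 = -(o + g*o)/4 = -o/4 - g*o/4)
q(-24, -17)/u(-18) = (-1/4*(-17)*(1 - 24))/(-2 + (19/5)*(-18)) = (-1/4*(-17)*(-23))/(-2 - 342/5) = -391/(4*(-352/5)) = -391/4*(-5/352) = 1955/1408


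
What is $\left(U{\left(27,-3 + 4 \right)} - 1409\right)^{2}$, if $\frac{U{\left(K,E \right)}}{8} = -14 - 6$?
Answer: $2461761$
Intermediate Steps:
$U{\left(K,E \right)} = -160$ ($U{\left(K,E \right)} = 8 \left(-14 - 6\right) = 8 \left(-20\right) = -160$)
$\left(U{\left(27,-3 + 4 \right)} - 1409\right)^{2} = \left(-160 - 1409\right)^{2} = \left(-1569\right)^{2} = 2461761$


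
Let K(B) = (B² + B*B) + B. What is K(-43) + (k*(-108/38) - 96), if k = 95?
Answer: 3289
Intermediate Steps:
K(B) = B + 2*B² (K(B) = (B² + B²) + B = 2*B² + B = B + 2*B²)
K(-43) + (k*(-108/38) - 96) = -43*(1 + 2*(-43)) + (95*(-108/38) - 96) = -43*(1 - 86) + (95*(-108*1/38) - 96) = -43*(-85) + (95*(-54/19) - 96) = 3655 + (-270 - 96) = 3655 - 366 = 3289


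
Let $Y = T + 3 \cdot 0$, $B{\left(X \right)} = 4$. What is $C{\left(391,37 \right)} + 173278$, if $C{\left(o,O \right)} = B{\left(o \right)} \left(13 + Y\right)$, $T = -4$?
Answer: $173314$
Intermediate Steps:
$Y = -4$ ($Y = -4 + 3 \cdot 0 = -4 + 0 = -4$)
$C{\left(o,O \right)} = 36$ ($C{\left(o,O \right)} = 4 \left(13 - 4\right) = 4 \cdot 9 = 36$)
$C{\left(391,37 \right)} + 173278 = 36 + 173278 = 173314$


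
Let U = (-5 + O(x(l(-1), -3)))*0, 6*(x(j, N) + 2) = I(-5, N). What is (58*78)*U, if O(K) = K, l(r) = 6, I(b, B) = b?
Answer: 0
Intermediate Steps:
x(j, N) = -17/6 (x(j, N) = -2 + (1/6)*(-5) = -2 - 5/6 = -17/6)
U = 0 (U = (-5 - 17/6)*0 = -47/6*0 = 0)
(58*78)*U = (58*78)*0 = 4524*0 = 0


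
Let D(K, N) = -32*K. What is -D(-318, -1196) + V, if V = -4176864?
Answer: -4187040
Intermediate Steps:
-D(-318, -1196) + V = -(-32)*(-318) - 4176864 = -1*10176 - 4176864 = -10176 - 4176864 = -4187040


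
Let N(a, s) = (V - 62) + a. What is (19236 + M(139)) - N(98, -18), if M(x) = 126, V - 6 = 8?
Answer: 19312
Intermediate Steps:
V = 14 (V = 6 + 8 = 14)
N(a, s) = -48 + a (N(a, s) = (14 - 62) + a = -48 + a)
(19236 + M(139)) - N(98, -18) = (19236 + 126) - (-48 + 98) = 19362 - 1*50 = 19362 - 50 = 19312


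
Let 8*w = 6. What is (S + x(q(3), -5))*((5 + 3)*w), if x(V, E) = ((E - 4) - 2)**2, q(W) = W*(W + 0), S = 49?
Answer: 1020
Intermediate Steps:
w = 3/4 (w = (1/8)*6 = 3/4 ≈ 0.75000)
q(W) = W**2 (q(W) = W*W = W**2)
x(V, E) = (-6 + E)**2 (x(V, E) = ((-4 + E) - 2)**2 = (-6 + E)**2)
(S + x(q(3), -5))*((5 + 3)*w) = (49 + (-6 - 5)**2)*((5 + 3)*(3/4)) = (49 + (-11)**2)*(8*(3/4)) = (49 + 121)*6 = 170*6 = 1020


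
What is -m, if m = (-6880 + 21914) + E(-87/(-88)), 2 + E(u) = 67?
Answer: -15099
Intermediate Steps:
E(u) = 65 (E(u) = -2 + 67 = 65)
m = 15099 (m = (-6880 + 21914) + 65 = 15034 + 65 = 15099)
-m = -1*15099 = -15099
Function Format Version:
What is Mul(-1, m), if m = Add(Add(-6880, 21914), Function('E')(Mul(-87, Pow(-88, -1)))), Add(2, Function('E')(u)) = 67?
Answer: -15099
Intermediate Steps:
Function('E')(u) = 65 (Function('E')(u) = Add(-2, 67) = 65)
m = 15099 (m = Add(Add(-6880, 21914), 65) = Add(15034, 65) = 15099)
Mul(-1, m) = Mul(-1, 15099) = -15099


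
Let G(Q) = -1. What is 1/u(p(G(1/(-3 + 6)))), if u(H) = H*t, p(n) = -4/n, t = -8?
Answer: -1/32 ≈ -0.031250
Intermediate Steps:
u(H) = -8*H (u(H) = H*(-8) = -8*H)
1/u(p(G(1/(-3 + 6)))) = 1/(-(-32)/(-1)) = 1/(-(-32)*(-1)) = 1/(-8*4) = 1/(-32) = -1/32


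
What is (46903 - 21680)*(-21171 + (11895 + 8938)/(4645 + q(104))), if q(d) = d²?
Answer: -8255588741554/15461 ≈ -5.3396e+8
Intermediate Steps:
(46903 - 21680)*(-21171 + (11895 + 8938)/(4645 + q(104))) = (46903 - 21680)*(-21171 + (11895 + 8938)/(4645 + 104²)) = 25223*(-21171 + 20833/(4645 + 10816)) = 25223*(-21171 + 20833/15461) = 25223*(-327303998/15461) = -8255588741554/15461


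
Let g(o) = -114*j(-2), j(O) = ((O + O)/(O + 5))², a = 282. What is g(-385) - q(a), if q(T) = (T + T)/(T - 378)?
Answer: -4723/24 ≈ -196.79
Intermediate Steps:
j(O) = 4*O²/(5 + O)² (j(O) = ((2*O)/(5 + O))² = (2*O/(5 + O))² = 4*O²/(5 + O)²)
g(o) = -608/3 (g(o) = -456*(-2)²/(5 - 2)² = -456*4/3² = -456*4/9 = -114*16/9 = -608/3)
q(T) = 2*T/(-378 + T) (q(T) = (2*T)/(-378 + T) = 2*T/(-378 + T))
g(-385) - q(a) = -608/3 - 2*282/(-378 + 282) = -608/3 - 2*282/(-96) = -608/3 - 2*282*(-1)/96 = -608/3 - 1*(-47/8) = -608/3 + 47/8 = -4723/24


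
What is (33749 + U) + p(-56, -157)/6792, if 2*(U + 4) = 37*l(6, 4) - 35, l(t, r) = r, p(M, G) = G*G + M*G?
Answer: 76537743/2264 ≈ 33806.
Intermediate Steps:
p(M, G) = G**2 + G*M
U = 105/2 (U = -4 + (37*4 - 35)/2 = -4 + (148 - 35)/2 = -4 + (1/2)*113 = -4 + 113/2 = 105/2 ≈ 52.500)
(33749 + U) + p(-56, -157)/6792 = (33749 + 105/2) - 157*(-157 - 56)/6792 = 67603/2 - 157*(-213)*(1/6792) = 67603/2 + 33441*(1/6792) = 67603/2 + 11147/2264 = 76537743/2264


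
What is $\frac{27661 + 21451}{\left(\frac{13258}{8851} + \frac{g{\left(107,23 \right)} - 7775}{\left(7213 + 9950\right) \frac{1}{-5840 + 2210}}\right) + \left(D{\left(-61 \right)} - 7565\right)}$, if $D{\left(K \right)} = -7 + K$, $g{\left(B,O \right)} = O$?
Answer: $- \frac{828954424984}{101137141835} \approx -8.1963$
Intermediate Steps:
$\frac{27661 + 21451}{\left(\frac{13258}{8851} + \frac{g{\left(107,23 \right)} - 7775}{\left(7213 + 9950\right) \frac{1}{-5840 + 2210}}\right) + \left(D{\left(-61 \right)} - 7565\right)} = \frac{27661 + 21451}{\left(\frac{13258}{8851} + \frac{23 - 7775}{\left(7213 + 9950\right) \frac{1}{-5840 + 2210}}\right) - 7633} = \frac{49112}{\left(13258 \cdot \frac{1}{8851} - \frac{7752}{17163 \frac{1}{-3630}}\right) - 7633} = \frac{49112}{\left(\frac{13258}{8851} - \frac{7752}{17163 \left(- \frac{1}{3630}\right)}\right) - 7633} = \frac{49112}{\left(\frac{13258}{8851} - \frac{7752}{- \frac{5721}{1210}}\right) - 7633} = \frac{49112}{\left(\frac{13258}{8851} - - \frac{3126640}{1907}\right) - 7633} = \frac{49112}{\left(\frac{13258}{8851} + \frac{3126640}{1907}\right) - 7633} = \frac{49112}{\frac{27699173646}{16878857} - 7633} = \frac{49112}{- \frac{101137141835}{16878857}} = 49112 \left(- \frac{16878857}{101137141835}\right) = - \frac{828954424984}{101137141835}$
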